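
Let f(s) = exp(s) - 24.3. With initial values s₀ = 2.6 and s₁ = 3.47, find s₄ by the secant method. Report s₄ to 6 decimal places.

f(s_0) = -10.836262, f(s_1) = 7.836742
s_2 = 3.470000 - (7.836742)·(3.470000 - 2.600000)/(7.836742 - (-10.836262)) = 3.104876; f(s_2) = -1.993552
s_3 = 3.104876 - (-1.993552)·(3.104876 - 3.470000)/(-1.993552 - (7.836742)) = 3.178922; f(s_3) = -0.279160
s_4 = 3.178922 - (-0.279160)·(3.178922 - 3.104876)/(-0.279160 - (-1.993552)) = 3.190979; f(s_4) = 0.012216

3.190979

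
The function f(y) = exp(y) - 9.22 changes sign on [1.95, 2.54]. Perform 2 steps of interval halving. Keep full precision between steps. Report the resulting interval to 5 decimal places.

f(1.950000) = -2.191312, f(2.540000) = 3.459671 (opposite signs)
step 1: m = 2.245000, f(m) = 0.220416 > 0 → root in [1.950000, 2.245000]
step 2: m = 2.097500, f(m) = -1.074220 < 0 → root in [2.097500, 2.245000]

[2.09750, 2.24500]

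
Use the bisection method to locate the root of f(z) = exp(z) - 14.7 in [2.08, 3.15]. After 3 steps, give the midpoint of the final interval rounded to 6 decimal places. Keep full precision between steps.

f(2.080000) = -6.695531, f(3.150000) = 8.636065 (opposite signs)
step 1: m = 2.615000, f(m) = -1.032784 < 0 → root in [2.615000, 3.150000]
step 2: m = 2.882500, f(m) = 3.158865 > 0 → root in [2.615000, 2.882500]
step 3: m = 2.748750, f(m) = 0.923091 > 0 → root in [2.615000, 2.748750]
Midpoint of [2.615000, 2.748750] = 2.681875

2.681875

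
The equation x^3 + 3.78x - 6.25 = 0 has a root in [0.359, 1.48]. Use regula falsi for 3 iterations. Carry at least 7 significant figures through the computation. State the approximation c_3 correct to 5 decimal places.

f(0.359000) = -4.846712, f(1.480000) = 2.586192
step 1: c = 1.089961, f(c) = -0.835056 < 0 → new bracket [1.089961, 1.480000]
step 2: c = 1.185162, f(c) = -0.105402 < 0 → new bracket [1.185162, 1.480000]
step 3: c = 1.196707, f(c) = -0.012631 < 0 → new bracket [1.196707, 1.480000]

1.19671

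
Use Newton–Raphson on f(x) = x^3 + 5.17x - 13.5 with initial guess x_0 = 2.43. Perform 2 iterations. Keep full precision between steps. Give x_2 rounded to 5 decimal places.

f'(x) = 3x^2 + 5.17
x_0 = 2.430000: f = 13.412007, f' = 22.884700 → x_1 = 2.430000 - (13.412007)/(22.884700) = 1.843931
x_1 = 1.843931: f = 2.302643, f' = 15.370248 → x_2 = 1.843931 - (2.302643)/(15.370248) = 1.694120

1.69412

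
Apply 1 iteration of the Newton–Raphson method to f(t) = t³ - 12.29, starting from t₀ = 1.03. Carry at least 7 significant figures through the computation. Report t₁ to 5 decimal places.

Newton update: t ← t − f(t)/f'(t).
f'(t) = 3t²
t_0 = 1.030000: f = -11.197273, f' = 3.182700 → t_1 = 1.030000 - (-11.197273)/(3.182700) = 4.548168

4.54817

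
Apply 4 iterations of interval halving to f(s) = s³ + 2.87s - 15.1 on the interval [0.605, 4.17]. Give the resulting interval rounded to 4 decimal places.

f(0.605000) = -13.142205, f(4.170000) = 69.379613 (opposite signs)
step 1: m = 2.387500, f(m) = 5.361248 > 0 → root in [0.605000, 2.387500]
step 2: m = 1.496250, f(m) = -7.456012 < 0 → root in [1.496250, 2.387500]
step 3: m = 1.941875, f(m) = -2.204244 < 0 → root in [1.941875, 2.387500]
step 4: m = 2.164688, f(m) = 1.256102 > 0 → root in [1.941875, 2.164688]

[1.9419, 2.1647]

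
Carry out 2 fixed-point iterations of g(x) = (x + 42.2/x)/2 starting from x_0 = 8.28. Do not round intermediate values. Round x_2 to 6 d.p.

6.498913

x_1 = g(8.280000) = 6.688309
x_2 = g(6.688309) = 6.498913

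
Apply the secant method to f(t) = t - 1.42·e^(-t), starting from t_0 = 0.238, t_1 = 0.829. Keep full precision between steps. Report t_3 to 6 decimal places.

0.702701

f(t_0) = -0.881248, f(t_1) = 0.209191
t_2 = 0.829000 - (0.209191)·(0.829000 - 0.238000)/(0.209191 - (-0.881248)) = 0.715622; f(t_2) = 0.021401
t_3 = 0.715622 - (0.021401)·(0.715622 - 0.829000)/(0.021401 - (0.209191)) = 0.702701; f(t_3) = -0.000548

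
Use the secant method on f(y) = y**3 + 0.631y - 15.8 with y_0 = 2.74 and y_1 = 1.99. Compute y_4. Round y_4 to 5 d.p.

2.42526

f(y_0) = 6.499764, f(y_1) = -6.663711
y_2 = 1.990000 - (-6.663711)·(1.990000 - 2.740000)/(-6.663711 - (6.499764)) = 2.369671; f(y_2) = -0.998236
y_3 = 2.369671 - (-0.998236)·(2.369671 - 1.990000)/(-0.998236 - (-6.663711)) = 2.436567; f(y_3) = 0.203030
y_4 = 2.436567 - (0.203030)·(2.436567 - 2.369671)/(0.203030 - (-0.998236)) = 2.425261; f(y_4) = -0.004545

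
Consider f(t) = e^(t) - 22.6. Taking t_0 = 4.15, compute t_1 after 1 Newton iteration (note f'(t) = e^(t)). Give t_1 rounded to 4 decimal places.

3.5063

t_0 = 4.150000: f = 40.834000, f' = 63.434000 → t_1 = 4.150000 - (40.834000)/(63.434000) = 3.506276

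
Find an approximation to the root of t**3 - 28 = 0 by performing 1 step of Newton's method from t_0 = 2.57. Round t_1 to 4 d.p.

f'(t) = 3t**2
t_0 = 2.570000: f = -11.025407, f' = 19.814700 → t_1 = 2.570000 - (-11.025407)/(19.814700) = 3.126426

3.1264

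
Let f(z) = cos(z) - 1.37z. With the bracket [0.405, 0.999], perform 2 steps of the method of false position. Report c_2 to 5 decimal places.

False-position update: c = (a·f(b) − b·f(a))/(f(b) − f(a)); replace the endpoint whose sign matches f(c).
f(0.405000) = 0.364252, f(0.999000) = -0.827486
step 1: c = 0.586555, f(c) = 0.029272 > 0 → new bracket [0.586555, 0.999000]
step 2: c = 0.600647, f(c) = 0.002084 > 0 → new bracket [0.600647, 0.999000]

0.60065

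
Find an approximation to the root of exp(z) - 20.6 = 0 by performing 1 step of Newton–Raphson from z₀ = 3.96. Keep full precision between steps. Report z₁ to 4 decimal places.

f'(z) = exp(z)
z_0 = 3.960000: f = 31.857326, f' = 52.457326 → z_1 = 3.960000 - (31.857326)/(52.457326) = 3.352700

3.3527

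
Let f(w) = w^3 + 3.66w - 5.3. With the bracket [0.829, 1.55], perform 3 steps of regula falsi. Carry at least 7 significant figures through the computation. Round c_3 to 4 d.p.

f(0.829000) = -1.696137, f(1.550000) = 4.096875
step 1: c = 1.040102, f(c) = -0.368034 < 0 → new bracket [1.040102, 1.550000]
step 2: c = 1.082132, f(c) = -0.072212 < 0 → new bracket [1.082132, 1.550000]
step 3: c = 1.090236, f(c) = -0.013869 < 0 → new bracket [1.090236, 1.550000]

1.0902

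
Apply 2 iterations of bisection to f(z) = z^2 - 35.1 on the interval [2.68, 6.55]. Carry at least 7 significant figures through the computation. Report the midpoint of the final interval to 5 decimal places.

f(2.680000) = -27.917600, f(6.550000) = 7.802500 (opposite signs)
step 1: m = 4.615000, f(m) = -13.801775 < 0 → root in [4.615000, 6.550000]
step 2: m = 5.582500, f(m) = -3.935694 < 0 → root in [5.582500, 6.550000]
Midpoint of [5.582500, 6.550000] = 6.066250

6.06625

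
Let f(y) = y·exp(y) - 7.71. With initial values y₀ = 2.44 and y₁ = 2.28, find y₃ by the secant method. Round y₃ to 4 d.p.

1.6918

f(y_0) = 20.284219, f(y_1) = 14.580831
y_2 = 2.280000 - (14.580831)·(2.280000 - 2.440000)/(14.580831 - (20.284219)) = 1.870957; f(y_2) = 4.440940
y_3 = 1.870957 - (4.440940)·(1.870957 - 2.280000)/(4.440940 - (14.580831)) = 1.691809; f(y_3) = 1.475329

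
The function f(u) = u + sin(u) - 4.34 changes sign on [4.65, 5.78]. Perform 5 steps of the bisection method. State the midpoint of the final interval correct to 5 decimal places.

f(4.650000) = -0.688054, f(5.780000) = 0.957782 (opposite signs)
step 1: m = 5.215000, f(m) = -0.001328 < 0 → root in [5.215000, 5.780000]
step 2: m = 5.497500, f(m) = 0.450190 > 0 → root in [5.215000, 5.497500]
step 3: m = 5.356250, f(m) = 0.216466 > 0 → root in [5.215000, 5.356250]
step 4: m = 5.285625, f(m) = 0.105475 > 0 → root in [5.215000, 5.285625]
step 5: m = 5.250312, f(m) = 0.051538 > 0 → root in [5.215000, 5.250312]
Midpoint of [5.215000, 5.250312] = 5.232656

5.23266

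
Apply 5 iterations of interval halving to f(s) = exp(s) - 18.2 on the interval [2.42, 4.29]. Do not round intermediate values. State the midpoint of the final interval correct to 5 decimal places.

2.91672

f(2.420000) = -6.954141, f(4.290000) = 54.766468 (opposite signs)
step 1: m = 3.355000, f(m) = 10.445604 > 0 → root in [2.420000, 3.355000]
step 2: m = 2.887500, f(m) = -0.251617 < 0 → root in [2.887500, 3.355000]
step 3: m = 3.121250, f(m) = 4.474705 > 0 → root in [2.887500, 3.121250]
step 4: m = 3.004375, f(m) = 1.973604 > 0 → root in [2.887500, 3.004375]
step 5: m = 2.945938, f(m) = 0.828493 > 0 → root in [2.887500, 2.945938]
Midpoint of [2.887500, 2.945938] = 2.916719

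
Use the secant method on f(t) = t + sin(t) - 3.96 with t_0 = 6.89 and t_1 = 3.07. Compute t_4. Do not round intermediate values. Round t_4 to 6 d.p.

f(t_0) = 3.500254, f(t_1) = -0.818468
t_2 = 3.070000 - (-0.818468)·(3.070000 - 6.890000)/(-0.818468 - (3.500254)) = 3.793952; f(t_2) = -0.773111
t_3 = 3.793952 - (-0.773111)·(3.793952 - 3.070000)/(-0.773111 - (-0.818468)) = 16.133564; f(t_3) = 11.760696
t_4 = 16.133564 - (11.760696)·(16.133564 - 3.793952)/(11.760696 - (-0.773111)) = 4.555085; f(t_4) = -0.392568

4.555085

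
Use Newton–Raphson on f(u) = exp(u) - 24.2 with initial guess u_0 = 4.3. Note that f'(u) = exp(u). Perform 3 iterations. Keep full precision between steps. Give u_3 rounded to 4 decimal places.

3.1898

u_0 = 4.300000: f = 49.499794, f' = 73.699794 → u_1 = 4.300000 - (49.499794)/(73.699794) = 3.628359
u_1 = 3.628359: f = 13.450985, f' = 37.650985 → u_2 = 3.628359 - (13.450985)/(37.650985) = 3.271105
u_2 = 3.271105: f = 2.140419, f' = 26.340419 → u_3 = 3.271105 - (2.140419)/(26.340419) = 3.189845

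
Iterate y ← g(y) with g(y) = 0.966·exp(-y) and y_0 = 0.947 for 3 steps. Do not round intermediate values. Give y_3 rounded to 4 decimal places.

0.4972

y_1 = g(0.947000) = 0.374714
y_2 = g(0.374714) = 0.664111
y_3 = g(0.664111) = 0.497230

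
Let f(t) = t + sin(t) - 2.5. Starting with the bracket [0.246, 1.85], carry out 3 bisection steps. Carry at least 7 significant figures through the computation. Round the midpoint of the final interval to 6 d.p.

1.549250

f(0.246000) = -2.010474, f(1.850000) = 0.311275 (opposite signs)
step 1: m = 1.048000, f(m) = -0.585574 < 0 → root in [1.048000, 1.850000]
step 2: m = 1.449000, f(m) = -0.058408 < 0 → root in [1.449000, 1.850000]
step 3: m = 1.649500, f(m) = 0.146404 > 0 → root in [1.449000, 1.649500]
Midpoint of [1.449000, 1.649500] = 1.549250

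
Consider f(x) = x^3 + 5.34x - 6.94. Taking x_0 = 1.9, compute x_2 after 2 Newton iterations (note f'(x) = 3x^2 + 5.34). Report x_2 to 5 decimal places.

1.08537

Newton update: x ← x − f(x)/f'(x).
x_0 = 1.900000: f = 10.065000, f' = 16.170000 → x_1 = 1.900000 - (10.065000)/(16.170000) = 1.277551
x_1 = 1.277551: f = 1.967260, f' = 10.236410 → x_2 = 1.277551 - (1.967260)/(10.236410) = 1.085368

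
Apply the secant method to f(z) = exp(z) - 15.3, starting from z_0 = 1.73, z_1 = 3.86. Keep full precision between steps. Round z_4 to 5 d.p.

2.79848

Secant update: z_(k+1) = z_k − f(z_k)·(z_k − z_(k-1))/(f(z_k) − f(z_(k-1))).
f(z_0) = -9.659346, f(z_1) = 32.165351
z_2 = 3.860000 - (32.165351)·(3.860000 - 1.730000)/(32.165351 - (-9.659346)) = 2.221920; f(z_2) = -6.074974
z_3 = 2.221920 - (-6.074974)·(2.221920 - 3.860000)/(-6.074974 - (32.165351)) = 2.482150; f(z_3) = -3.333030
z_4 = 2.482150 - (-3.333030)·(2.482150 - 2.221920)/(-3.333030 - (-6.074974)) = 2.798479; f(z_4) = 1.119654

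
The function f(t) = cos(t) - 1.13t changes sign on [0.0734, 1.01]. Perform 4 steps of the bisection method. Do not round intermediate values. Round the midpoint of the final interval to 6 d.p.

f(0.073400) = 0.914365, f(1.010000) = -0.609439 (opposite signs)
step 1: m = 0.541700, f(m) = 0.244712 > 0 → root in [0.541700, 1.010000]
step 2: m = 0.775850, f(m) = -0.162884 < 0 → root in [0.541700, 0.775850]
step 3: m = 0.658775, f(m) = 0.046327 > 0 → root in [0.658775, 0.775850]
step 4: m = 0.717312, f(m) = -0.056988 < 0 → root in [0.658775, 0.717312]
Midpoint of [0.658775, 0.717312] = 0.688044

0.688044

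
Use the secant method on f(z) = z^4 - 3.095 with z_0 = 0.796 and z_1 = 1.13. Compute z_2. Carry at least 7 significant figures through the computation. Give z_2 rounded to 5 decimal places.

Secant update: z_(k+1) = z_k − f(z_k)·(z_k − z_(k-1))/(f(z_k) − f(z_(k-1))).
f(z_0) = -2.693531, f(z_1) = -1.464526
z_2 = 1.130000 - (-1.464526)·(1.130000 - 0.796000)/(-1.464526 - (-2.693531)) = 1.528007; f(z_2) = 2.356310

1.52801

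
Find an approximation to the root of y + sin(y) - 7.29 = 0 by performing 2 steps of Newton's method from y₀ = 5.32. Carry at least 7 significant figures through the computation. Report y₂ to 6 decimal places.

6.780506

f'(y) = 1 + cos(y)
y_0 = 5.320000: f = -2.791014, f' = 1.570908 → y_1 = 5.320000 - (-2.791014)/(1.570908) = 7.096689
y_1 = 7.096689: f = 0.533387, f' = 1.686957 → y_2 = 7.096689 - (0.533387)/(1.686957) = 6.780506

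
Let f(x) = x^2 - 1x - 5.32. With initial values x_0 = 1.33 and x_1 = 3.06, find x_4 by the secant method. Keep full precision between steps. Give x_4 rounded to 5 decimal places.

2.86016

f(x_0) = -4.881100, f(x_1) = 0.983600
x_2 = 3.060000 - (0.983600)·(3.060000 - 1.330000)/(0.983600 - (-4.881100)) = 2.769853; f(x_2) = -0.417770
x_3 = 2.769853 - (-0.417770)·(2.769853 - 3.060000)/(-0.417770 - (0.983600)) = 2.856350; f(x_3) = -0.017615
x_4 = 2.856350 - (-0.017615)·(2.856350 - 2.769853)/(-0.017615 - (-0.417770)) = 2.860158; f(x_4) = 0.000344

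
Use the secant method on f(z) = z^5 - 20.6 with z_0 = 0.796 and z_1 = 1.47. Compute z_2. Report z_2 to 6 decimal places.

Secant update: z_(k+1) = z_k − f(z_k)·(z_k − z_(k-1))/(f(z_k) − f(z_(k-1))).
f(z_0) = -20.280430, f(z_1) = -13.735851
z_2 = 1.470000 - (-13.735851)·(1.470000 - 0.796000)/(-13.735851 - (-20.280430)) = 2.884600; f(z_2) = 179.123086

2.884600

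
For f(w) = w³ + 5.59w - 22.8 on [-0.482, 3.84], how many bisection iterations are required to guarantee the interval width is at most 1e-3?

Initial width b − a = 3.84 − -0.482 = 4.322000.
After n steps the width is (b−a)/2^n; need (b−a)/2^n ≤ 1e-3.
So n ≥ log₂(4.322000/1e-3) = log₂(4322.0000) ≈ 12.0775.
Hence n = 13.

13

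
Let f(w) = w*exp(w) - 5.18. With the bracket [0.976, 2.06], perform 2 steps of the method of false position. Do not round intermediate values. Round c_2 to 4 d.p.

1.2769

False-position update: c = (a·f(b) − b·f(a))/(f(b) − f(a)); replace the endpoint whose sign matches f(c).
f(0.976000) = -2.589872, f(2.060000) = 10.982698
step 1: c = 1.182845, f(c) = -1.319611 < 0 → new bracket [1.182845, 2.060000]
step 2: c = 1.276934, f(c) = -0.601392 < 0 → new bracket [1.276934, 2.060000]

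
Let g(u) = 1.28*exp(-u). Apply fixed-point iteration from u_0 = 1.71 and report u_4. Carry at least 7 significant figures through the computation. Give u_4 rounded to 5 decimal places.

0.80509

u_1 = g(1.710000) = 0.231508
u_2 = g(0.231508) = 1.015470
u_3 = g(1.015470) = 0.463657
u_4 = g(0.463657) = 0.805093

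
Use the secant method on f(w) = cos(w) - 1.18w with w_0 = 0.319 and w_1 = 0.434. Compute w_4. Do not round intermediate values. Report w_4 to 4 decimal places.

f(w_0) = 0.573130, f(w_1) = 0.395171
w_2 = 0.434000 - (0.395171)·(0.434000 - 0.319000)/(0.395171 - (0.573130)) = 0.689367; f(w_2) = -0.041804
w_3 = 0.689367 - (-0.041804)·(0.689367 - 0.434000)/(-0.041804 - (0.395171)) = 0.664937; f(w_3) = 0.002330
w_4 = 0.664937 - (0.002330)·(0.664937 - 0.689367)/(0.002330 - (-0.041804)) = 0.666227; f(w_4) = 0.000012

0.6662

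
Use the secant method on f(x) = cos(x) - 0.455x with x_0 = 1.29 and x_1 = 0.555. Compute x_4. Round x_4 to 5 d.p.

1.06493

f(x_0) = -0.309829, f(x_1) = 0.597375
x_2 = 0.555000 - (0.597375)·(0.555000 - 1.290000)/(0.597375 - (-0.309829)) = 1.038982; f(x_2) = 0.034361
x_3 = 1.038982 - (0.034361)·(1.038982 - 0.555000)/(0.034361 - (0.597375)) = 1.068520; f(x_3) = -0.004754
x_4 = 1.068520 - (-0.004754)·(1.068520 - 1.038982)/(-0.004754 - (0.034361)) = 1.064930; f(x_4) = 0.000023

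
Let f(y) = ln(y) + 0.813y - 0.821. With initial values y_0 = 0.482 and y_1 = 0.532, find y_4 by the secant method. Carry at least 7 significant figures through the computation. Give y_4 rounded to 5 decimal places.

1.00387

f(y_0) = -1.158945, f(y_1) = -1.019596
y_2 = 0.532000 - (-1.019596)·(0.532000 - 0.482000)/(-1.019596 - (-1.158945)) = 0.897842; f(y_2) = -0.198817
y_3 = 0.897842 - (-0.198817)·(0.897842 - 0.532000)/(-0.198817 - (-1.019596)) = 0.986459; f(y_3) = -0.032642
y_4 = 0.986459 - (-0.032642)·(0.986459 - 0.897842)/(-0.032642 - (-0.198817)) = 1.003867; f(y_4) = -0.000997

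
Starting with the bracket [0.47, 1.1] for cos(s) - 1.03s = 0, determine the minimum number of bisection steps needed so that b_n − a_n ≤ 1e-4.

13

Initial width b − a = 1.1 − 0.47 = 0.630000.
After n steps the width is (b−a)/2^n; need (b−a)/2^n ≤ 1e-4.
So n ≥ log₂(0.630000/1e-4) = log₂(6300.0000) ≈ 12.6211.
Hence n = 13.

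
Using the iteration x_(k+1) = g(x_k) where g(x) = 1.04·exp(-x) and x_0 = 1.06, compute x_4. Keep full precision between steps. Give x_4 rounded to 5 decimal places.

0.62858

x_1 = g(1.060000) = 0.360314
x_2 = g(0.360314) = 0.725356
x_3 = g(0.725356) = 0.503518
x_4 = g(0.503518) = 0.628576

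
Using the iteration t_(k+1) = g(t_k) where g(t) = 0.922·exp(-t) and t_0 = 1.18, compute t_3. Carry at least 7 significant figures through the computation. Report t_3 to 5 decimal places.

0.46036

t_1 = g(1.180000) = 0.283311
t_2 = g(0.283311) = 0.694529
t_3 = g(0.694529) = 0.460363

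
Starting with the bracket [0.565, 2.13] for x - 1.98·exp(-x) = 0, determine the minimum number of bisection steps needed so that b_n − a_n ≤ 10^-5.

18

Initial width b − a = 2.13 − 0.565 = 1.565000.
After n steps the width is (b−a)/2^n; need (b−a)/2^n ≤ 10^-5.
So n ≥ log₂(1.565000/10^-5) = log₂(156500.0000) ≈ 17.2558.
Hence n = 18.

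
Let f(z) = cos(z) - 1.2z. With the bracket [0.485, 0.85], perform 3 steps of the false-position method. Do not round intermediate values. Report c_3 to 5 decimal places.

0.65888

f(0.485000) = 0.302675, f(0.850000) = -0.360017
step 1: c = 0.651708, f(c) = 0.012998 > 0 → new bracket [0.651708, 0.850000]
step 2: c = 0.658618, f(c) = 0.000497 > 0 → new bracket [0.658618, 0.850000]
step 3: c = 0.658882, f(c) = 0.000019 > 0 → new bracket [0.658882, 0.850000]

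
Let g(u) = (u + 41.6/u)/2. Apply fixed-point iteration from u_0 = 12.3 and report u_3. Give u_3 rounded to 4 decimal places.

6.4510

u_1 = g(12.300000) = 7.841057
u_2 = g(7.841057) = 6.573232
u_3 = g(6.573232) = 6.450965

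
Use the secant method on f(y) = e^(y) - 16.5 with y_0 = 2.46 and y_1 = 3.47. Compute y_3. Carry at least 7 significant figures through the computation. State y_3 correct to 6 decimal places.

Secant update: y_(k+1) = y_k − f(y_k)·(y_k − y_(k-1))/(f(y_k) − f(y_(k-1))).
f(y_0) = -4.795188, f(y_1) = 15.636742
y_2 = 3.470000 - (15.636742)·(3.470000 - 2.460000)/(15.636742 - (-4.795188)) = 2.697038; f(y_2) = -1.664280
y_3 = 2.697038 - (-1.664280)·(2.697038 - 3.470000)/(-1.664280 - (15.636742)) = 2.771393; f(y_3) = -0.519116

2.771393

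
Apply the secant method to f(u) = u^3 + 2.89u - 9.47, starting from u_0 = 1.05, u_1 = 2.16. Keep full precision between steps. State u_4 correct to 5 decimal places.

f(u_0) = -5.277875, f(u_1) = 6.850096
u_2 = 2.160000 - (6.850096)·(2.160000 - 1.050000)/(6.850096 - (-5.277875)) = 1.533052; f(u_2) = -1.436426
u_3 = 1.533052 - (-1.436426)·(1.533052 - 2.160000)/(-1.436426 - (6.850096)) = 1.641730; f(u_3) = -0.300480
u_4 = 1.641730 - (-0.300480)·(1.641730 - 1.533052)/(-0.300480 - (-1.436426)) = 1.670478; f(u_4) = 0.019142

1.67048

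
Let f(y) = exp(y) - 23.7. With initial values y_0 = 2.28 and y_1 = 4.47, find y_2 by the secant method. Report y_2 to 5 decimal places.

2.67304

Secant update: y_(k+1) = y_k − f(y_k)·(y_k − y_(k-1))/(f(y_k) − f(y_(k-1))).
f(y_0) = -13.923320, f(y_1) = 63.656723
y_2 = 4.470000 - (63.656723)·(4.470000 - 2.280000)/(63.656723 - (-13.923320)) = 2.673040; f(y_2) = -9.216065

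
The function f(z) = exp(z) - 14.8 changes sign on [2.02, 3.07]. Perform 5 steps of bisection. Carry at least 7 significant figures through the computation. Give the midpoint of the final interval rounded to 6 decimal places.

f(2.020000) = -7.261675, f(3.070000) = 6.741903 (opposite signs)
step 1: m = 2.545000, f(m) = -2.056772 < 0 → root in [2.545000, 3.070000]
step 2: m = 2.807500, f(m) = 1.768445 > 0 → root in [2.545000, 2.807500]
step 3: m = 2.676250, f(m) = -0.269498 < 0 → root in [2.676250, 2.807500]
step 4: m = 2.741875, f(m) = 0.716050 > 0 → root in [2.676250, 2.741875]
step 5: m = 2.709062, f(m) = 0.215192 > 0 → root in [2.676250, 2.709062]
Midpoint of [2.676250, 2.709062] = 2.692656

2.692656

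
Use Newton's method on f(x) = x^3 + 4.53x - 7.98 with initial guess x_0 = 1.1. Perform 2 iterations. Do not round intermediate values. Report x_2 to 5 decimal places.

f'(x) = 3x^2 + 4.53
x_0 = 1.100000: f = -1.666000, f' = 8.160000 → x_1 = 1.100000 - (-1.666000)/(8.160000) = 1.304167
x_1 = 1.304167: f = 0.146068, f' = 9.632552 → x_2 = 1.304167 - (0.146068)/(9.632552) = 1.289003

1.28900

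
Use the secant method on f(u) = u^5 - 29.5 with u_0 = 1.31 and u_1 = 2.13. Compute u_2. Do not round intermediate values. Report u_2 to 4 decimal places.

f(u_0) = -25.642051, f(u_1) = 14.342773
u_2 = 2.130000 - (14.342773)·(2.130000 - 1.310000)/(14.342773 - (-25.642051)) = 1.835862; f(u_2) = -8.645507

1.8359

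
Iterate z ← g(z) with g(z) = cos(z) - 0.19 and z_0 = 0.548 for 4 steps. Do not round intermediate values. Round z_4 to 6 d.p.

0.614136

z_1 = g(0.548000) = 0.663568
z_2 = g(0.663568) = 0.597799
z_3 = g(0.597799) = 0.636576
z_4 = g(0.636576) = 0.614136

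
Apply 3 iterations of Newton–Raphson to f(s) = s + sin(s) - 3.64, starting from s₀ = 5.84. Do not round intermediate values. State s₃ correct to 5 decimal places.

f'(s) = 1 + cos(s)
s_0 = 5.840000: f = 1.771181, f' = 1.903390 → s_1 = 5.840000 - (1.771181)/(1.903390) = 4.909460
s_1 = 4.909460: f = 0.288816, f' = 1.195798 → s_2 = 4.909460 - (0.288816)/(1.195798) = 4.667934
s_2 = 4.667934: f = 0.028922, f' = 0.955560 → s_3 = 4.667934 - (0.028922)/(0.955560) = 4.637667

4.63767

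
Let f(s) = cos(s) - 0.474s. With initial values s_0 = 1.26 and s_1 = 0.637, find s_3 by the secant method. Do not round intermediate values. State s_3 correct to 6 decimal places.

Secant update: s_(k+1) = s_k − f(s_k)·(s_k − s_(k-1))/(f(s_k) − f(s_(k-1))).
f(s_0) = -0.291423, f(s_1) = 0.501946
s_2 = 0.637000 - (0.501946)·(0.637000 - 1.260000)/(0.501946 - (-0.291423)) = 1.031157; f(s_2) = 0.025058
s_3 = 1.031157 - (0.025058)·(1.031157 - 0.637000)/(0.025058 - (0.501946)) = 1.051868; f(s_3) = -0.002636

1.051868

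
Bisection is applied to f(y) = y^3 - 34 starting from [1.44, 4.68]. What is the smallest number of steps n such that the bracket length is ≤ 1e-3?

12

Initial width b − a = 4.68 − 1.44 = 3.240000.
After n steps the width is (b−a)/2^n; need (b−a)/2^n ≤ 1e-3.
So n ≥ log₂(3.240000/1e-3) = log₂(3240.0000) ≈ 11.6618.
Hence n = 12.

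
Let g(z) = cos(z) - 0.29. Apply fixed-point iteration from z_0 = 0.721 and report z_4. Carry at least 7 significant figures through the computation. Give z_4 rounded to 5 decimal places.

0.57170

z_1 = g(0.721000) = 0.461146
z_2 = g(0.461146) = 0.605543
z_3 = g(0.605543) = 0.532193
z_4 = g(0.532193) = 0.571696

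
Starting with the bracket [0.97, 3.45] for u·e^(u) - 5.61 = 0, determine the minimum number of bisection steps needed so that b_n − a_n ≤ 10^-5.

Initial width b − a = 3.45 − 0.97 = 2.480000.
After n steps the width is (b−a)/2^n; need (b−a)/2^n ≤ 10^-5.
So n ≥ log₂(2.480000/10^-5) = log₂(248000.0000) ≈ 17.9200.
Hence n = 18.

18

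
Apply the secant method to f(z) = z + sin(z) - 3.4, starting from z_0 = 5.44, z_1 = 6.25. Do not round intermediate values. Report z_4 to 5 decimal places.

4.37378

Secant update: z_(k+1) = z_k − f(z_k)·(z_k − z_(k-1))/(f(z_k) − f(z_(k-1))).
f(z_0) = 1.293235, f(z_1) = 2.816821
z_2 = 6.250000 - (2.816821)·(6.250000 - 5.440000)/(2.816821 - (1.293235)) = 4.752464; f(z_2) = 0.353267
z_3 = 4.752464 - (0.353267)·(4.752464 - 6.250000)/(0.353267 - (2.816821)) = 4.537722; f(z_3) = 0.152937
z_4 = 4.537722 - (0.152937)·(4.537722 - 4.752464)/(0.152937 - (0.353267)) = 4.373781; f(z_4) = 0.030563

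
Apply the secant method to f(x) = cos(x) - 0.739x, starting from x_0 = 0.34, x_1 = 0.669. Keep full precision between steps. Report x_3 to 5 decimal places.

f(x_0) = 0.691495, f(x_1) = 0.290051
x_2 = 0.669000 - (0.290051)·(0.669000 - 0.340000)/(0.290051 - (0.691495)) = 0.906709; f(x_2) = -0.053718
x_3 = 0.906709 - (-0.053718)·(0.906709 - 0.669000)/(-0.053718 - (0.290051)) = 0.869565; f(x_3) = 0.002551

0.86956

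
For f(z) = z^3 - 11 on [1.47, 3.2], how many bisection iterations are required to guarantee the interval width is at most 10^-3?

11

Initial width b − a = 3.2 − 1.47 = 1.730000.
After n steps the width is (b−a)/2^n; need (b−a)/2^n ≤ 10^-3.
So n ≥ log₂(1.730000/10^-3) = log₂(1730.0000) ≈ 10.7566.
Hence n = 11.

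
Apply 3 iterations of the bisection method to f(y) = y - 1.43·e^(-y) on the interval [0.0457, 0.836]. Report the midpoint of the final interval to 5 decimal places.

f(0.045700) = -1.320420, f(0.836000) = 0.216180 (opposite signs)
step 1: m = 0.440850, f(m) = -0.479340 < 0 → root in [0.440850, 0.836000]
step 2: m = 0.638425, f(m) = -0.116792 < 0 → root in [0.638425, 0.836000]
step 3: m = 0.737213, f(m) = 0.053035 > 0 → root in [0.638425, 0.737213]
Midpoint of [0.638425, 0.737213] = 0.687819

0.68782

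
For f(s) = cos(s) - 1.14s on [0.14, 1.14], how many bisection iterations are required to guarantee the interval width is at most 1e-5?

17

Initial width b − a = 1.14 − 0.14 = 1.000000.
After n steps the width is (b−a)/2^n; need (b−a)/2^n ≤ 1e-5.
So n ≥ log₂(1.000000/1e-5) = log₂(100000.0000) ≈ 16.6096.
Hence n = 17.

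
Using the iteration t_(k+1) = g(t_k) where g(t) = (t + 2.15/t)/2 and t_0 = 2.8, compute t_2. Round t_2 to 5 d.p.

1.49457

t_1 = g(2.800000) = 1.783929
t_2 = g(1.783929) = 1.494567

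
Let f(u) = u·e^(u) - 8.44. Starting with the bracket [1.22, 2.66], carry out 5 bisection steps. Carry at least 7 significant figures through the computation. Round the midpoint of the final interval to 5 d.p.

1.64750

f(1.220000) = -4.307631, f(2.660000) = 29.588129 (opposite signs)
step 1: m = 1.940000, f(m) = 5.059977 > 0 → root in [1.220000, 1.940000]
step 2: m = 1.580000, f(m) = -0.769170 < 0 → root in [1.580000, 1.940000]
step 3: m = 1.760000, f(m) = 1.789890 > 0 → root in [1.580000, 1.760000]
step 4: m = 1.670000, f(m) = 0.431320 > 0 → root in [1.580000, 1.670000]
step 5: m = 1.625000, f(m) = -0.187569 < 0 → root in [1.625000, 1.670000]
Midpoint of [1.625000, 1.670000] = 1.647500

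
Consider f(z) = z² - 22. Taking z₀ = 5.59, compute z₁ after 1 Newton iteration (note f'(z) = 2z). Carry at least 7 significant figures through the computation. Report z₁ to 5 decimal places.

z_0 = 5.590000: f = 9.248100, f' = 11.180000 → z_1 = 5.590000 - (9.248100)/(11.180000) = 4.762800

4.76280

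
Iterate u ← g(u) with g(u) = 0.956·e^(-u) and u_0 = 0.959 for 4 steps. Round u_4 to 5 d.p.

0.58405

u_1 = g(0.959000) = 0.366412
u_2 = g(0.366412) = 0.662716
u_3 = g(0.662716) = 0.492770
u_4 = g(0.492770) = 0.584051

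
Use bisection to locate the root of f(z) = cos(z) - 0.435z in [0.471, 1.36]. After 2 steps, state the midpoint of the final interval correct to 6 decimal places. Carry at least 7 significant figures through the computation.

1.026625

f(0.471000) = 0.686230, f(1.360000) = -0.382361 (opposite signs)
step 1: m = 0.915500, f(m) = 0.211152 > 0 → root in [0.915500, 1.360000]
step 2: m = 1.137750, f(m) = -0.075283 < 0 → root in [0.915500, 1.137750]
Midpoint of [0.915500, 1.137750] = 1.026625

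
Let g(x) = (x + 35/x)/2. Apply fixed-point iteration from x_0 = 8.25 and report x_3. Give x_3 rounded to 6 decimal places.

x_1 = g(8.250000) = 6.246212
x_2 = g(6.246212) = 5.924804
x_3 = g(5.924804) = 5.916086

5.916086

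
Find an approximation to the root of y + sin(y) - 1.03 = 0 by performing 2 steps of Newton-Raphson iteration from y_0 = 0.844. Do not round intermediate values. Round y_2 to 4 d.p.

0.5270

f'(y) = 1 + cos(y)
y_0 = 0.844000: f = 0.561307, f' = 1.664479 → y_1 = 0.844000 - (0.561307)/(1.664479) = 0.506773
y_1 = 0.506773: f = -0.037868, f' = 1.874315 → y_2 = 0.506773 - (-0.037868)/(1.874315) = 0.526977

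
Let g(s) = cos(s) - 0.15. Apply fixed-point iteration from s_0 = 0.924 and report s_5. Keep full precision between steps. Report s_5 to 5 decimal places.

0.62425

s_1 = g(0.924000) = 0.452633
s_2 = g(0.452633) = 0.749299
s_3 = g(0.749299) = 0.582167
s_4 = g(0.582167) = 0.685273
s_5 = g(0.685273) = 0.624246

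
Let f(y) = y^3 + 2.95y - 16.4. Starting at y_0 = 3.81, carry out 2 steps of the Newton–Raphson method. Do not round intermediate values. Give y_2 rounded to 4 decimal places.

Newton update: y ← y − f(y)/f'(y).
f'(y) = 3y^2 + 2.95
y_0 = 3.810000: f = 50.145841, f' = 46.498300 → y_1 = 3.810000 - (50.145841)/(46.498300) = 2.731555
y_1 = 2.731555: f = 12.039302, f' = 25.334185 → y_2 = 2.731555 - (12.039302)/(25.334185) = 2.256336

2.2563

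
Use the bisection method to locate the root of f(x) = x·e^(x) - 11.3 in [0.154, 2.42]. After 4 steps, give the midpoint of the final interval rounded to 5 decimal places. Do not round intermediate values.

f(0.154000) = -11.120360, f(2.420000) = 15.914980 (opposite signs)
step 1: m = 1.287000, f(m) = -6.638609 < 0 → root in [1.287000, 2.420000]
step 2: m = 1.853500, f(m) = 0.529256 > 0 → root in [1.287000, 1.853500]
step 3: m = 1.570250, f(m) = -3.750474 < 0 → root in [1.570250, 1.853500]
step 4: m = 1.711875, f(m) = -1.817346 < 0 → root in [1.711875, 1.853500]
Midpoint of [1.711875, 1.853500] = 1.782687

1.78269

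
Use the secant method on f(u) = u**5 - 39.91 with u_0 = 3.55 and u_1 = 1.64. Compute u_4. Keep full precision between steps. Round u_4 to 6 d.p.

f(u_0) = 523.911672, f(u_1) = -28.046325
u_2 = 1.640000 - (-28.046325)·(1.640000 - 3.550000)/(-28.046325 - (523.911672)) = 1.737052; f(u_2) = -24.095198
u_3 = 1.737052 - (-24.095198)·(1.737052 - 1.640000)/(-24.095198 - (-28.046325)) = 2.328903; f(u_3) = 28.600518
u_4 = 2.328903 - (28.600518)·(2.328903 - 1.737052)/(28.600518 - (-24.095198)) = 2.007677; f(u_4) = -7.291126

2.007677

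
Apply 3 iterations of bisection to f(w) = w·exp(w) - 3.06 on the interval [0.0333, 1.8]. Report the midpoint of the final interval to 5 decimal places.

f(0.033300) = -3.025572, f(1.800000) = 7.829365 (opposite signs)
step 1: m = 0.916650, f(m) = -0.767552 < 0 → root in [0.916650, 1.800000]
step 2: m = 1.358325, f(m) = 2.223440 > 0 → root in [0.916650, 1.358325]
step 3: m = 1.137487, f(m) = 0.487735 > 0 → root in [0.916650, 1.137487]
Midpoint of [0.916650, 1.137487] = 1.027069

1.02707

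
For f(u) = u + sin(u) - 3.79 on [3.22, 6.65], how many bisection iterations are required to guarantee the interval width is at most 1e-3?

Initial width b − a = 6.65 − 3.22 = 3.430000.
After n steps the width is (b−a)/2^n; need (b−a)/2^n ≤ 1e-3.
So n ≥ log₂(3.430000/1e-3) = log₂(3430.0000) ≈ 11.7440.
Hence n = 12.

12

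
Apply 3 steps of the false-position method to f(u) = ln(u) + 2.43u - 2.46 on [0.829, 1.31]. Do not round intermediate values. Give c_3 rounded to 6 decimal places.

1.008764

False-position update: c = (a·f(b) − b·f(a))/(f(b) − f(a)); replace the endpoint whose sign matches f(c).
f(0.829000) = -0.633065, f(1.310000) = 0.993327
step 1: c = 1.016227, f(c) = 0.025528 > 0 → new bracket [0.829000, 1.016227]
step 2: c = 1.008970, f(c) = 0.000726 > 0 → new bracket [0.829000, 1.008970]
step 3: c = 1.008764, f(c) = 0.000021 > 0 → new bracket [0.829000, 1.008764]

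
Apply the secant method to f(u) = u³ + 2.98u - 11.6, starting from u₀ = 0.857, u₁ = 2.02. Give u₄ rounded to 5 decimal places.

f(u_0) = -8.416717, f(u_1) = 2.662008
u_2 = 2.020000 - (2.662008)·(2.020000 - 0.857000)/(2.662008 - (-8.416717)) = 1.740553; f(u_2) = -1.140102
u_3 = 1.740553 - (-1.140102)·(1.740553 - 2.020000)/(-1.140102 - (2.662008)) = 1.824348; f(u_3) = -0.091563
u_4 = 1.824348 - (-0.091563)·(1.824348 - 1.740553)/(-0.091563 - (-1.140102)) = 1.831665; f(u_4) = 0.003598

1.83167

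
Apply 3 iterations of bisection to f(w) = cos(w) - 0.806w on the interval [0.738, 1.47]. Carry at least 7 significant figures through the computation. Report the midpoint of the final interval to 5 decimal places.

f(0.738000) = 0.144988, f(1.470000) = -1.084194 (opposite signs)
step 1: m = 1.104000, f(m) = -0.439796 < 0 → root in [0.738000, 1.104000]
step 2: m = 0.921000, f(m) = -0.137302 < 0 → root in [0.738000, 0.921000]
step 3: m = 0.829500, f(m) = 0.006668 > 0 → root in [0.829500, 0.921000]
Midpoint of [0.829500, 0.921000] = 0.875250

0.87525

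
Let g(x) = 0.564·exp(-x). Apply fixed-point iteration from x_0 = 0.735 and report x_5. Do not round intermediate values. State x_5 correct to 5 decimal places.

x_1 = g(0.735000) = 0.270441
x_2 = g(0.270441) = 0.430356
x_3 = g(0.430356) = 0.366756
x_4 = g(0.366756) = 0.390840
x_5 = g(0.390840) = 0.381540

0.38154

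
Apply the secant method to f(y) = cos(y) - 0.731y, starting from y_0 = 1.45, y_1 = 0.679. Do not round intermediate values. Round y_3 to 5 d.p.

0.87682

Secant update: y_(k+1) = y_k − f(y_k)·(y_k − y_(k-1))/(f(y_k) − f(y_(k-1))).
f(y_0) = -0.939447, f(y_1) = 0.281852
y_2 = 0.679000 - (0.281852)·(0.679000 - 1.450000)/(0.281852 - (-0.939447)) = 0.856932; f(y_2) = 0.028342
y_3 = 0.856932 - (0.028342)·(0.856932 - 0.679000)/(0.028342 - (0.281852)) = 0.876825; f(y_3) = -0.001363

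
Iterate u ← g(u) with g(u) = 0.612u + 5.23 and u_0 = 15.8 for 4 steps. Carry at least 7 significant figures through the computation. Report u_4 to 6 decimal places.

13.804925

u_1 = g(15.800000) = 14.899600
u_2 = g(14.899600) = 14.348555
u_3 = g(14.348555) = 14.011316
u_4 = g(14.011316) = 13.804925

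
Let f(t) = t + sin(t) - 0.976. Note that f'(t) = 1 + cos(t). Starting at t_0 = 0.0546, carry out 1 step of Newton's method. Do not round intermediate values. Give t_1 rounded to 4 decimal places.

0.4883

t_0 = 0.054600: f = -0.866827, f' = 1.998510 → t_1 = 0.054600 - (-0.866827)/(1.998510) = 0.488337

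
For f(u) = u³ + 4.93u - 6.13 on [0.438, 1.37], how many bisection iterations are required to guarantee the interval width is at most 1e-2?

Initial width b − a = 1.37 − 0.438 = 0.932000.
After n steps the width is (b−a)/2^n; need (b−a)/2^n ≤ 1e-2.
So n ≥ log₂(0.932000/1e-2) = log₂(93.2000) ≈ 6.5423.
Hence n = 7.

7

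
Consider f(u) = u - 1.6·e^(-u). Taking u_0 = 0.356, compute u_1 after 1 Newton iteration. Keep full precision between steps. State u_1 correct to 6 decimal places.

f'(u) = 1 + 1.6·e^(-u)
u_0 = 0.356000: f = -0.764756, f' = 2.120756 → u_1 = 0.356000 - (-0.764756)/(2.120756) = 0.716605

0.716605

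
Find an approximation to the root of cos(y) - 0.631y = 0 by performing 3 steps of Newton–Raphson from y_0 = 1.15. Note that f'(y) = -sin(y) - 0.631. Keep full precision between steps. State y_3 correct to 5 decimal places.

0.93767

y_0 = 1.150000: f = -0.317163, f' = -1.543764 → y_1 = 1.150000 - (-0.317163)/(-1.543764) = 0.944552
y_1 = 0.944552: f = -0.009907, f' = -1.441235 → y_2 = 0.944552 - (-0.009907)/(-1.441235) = 0.937678
y_2 = 0.937678: f = -0.000014, f' = -1.437187 → y_3 = 0.937678 - (-0.000014)/(-1.437187) = 0.937669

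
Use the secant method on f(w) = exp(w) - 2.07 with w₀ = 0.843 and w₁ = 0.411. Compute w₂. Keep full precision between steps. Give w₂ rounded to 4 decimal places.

0.7087

f(w_0) = 0.253327, f(w_1) = -0.561675
w_2 = 0.411000 - (-0.561675)·(0.411000 - 0.843000)/(-0.561675 - (0.253327)) = 0.708722; f(w_2) = -0.038607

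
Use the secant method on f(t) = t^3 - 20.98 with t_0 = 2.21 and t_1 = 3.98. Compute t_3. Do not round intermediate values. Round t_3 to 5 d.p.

2.68720

f(t_0) = -10.186139, f(t_1) = 42.064792
t_2 = 3.980000 - (42.064792)·(3.980000 - 2.210000)/(42.064792 - (-10.186139)) = 2.555055; f(t_2) = -4.299811
t_3 = 2.555055 - (-4.299811)·(2.555055 - 3.980000)/(-4.299811 - (42.064792)) = 2.687203; f(t_3) = -1.575536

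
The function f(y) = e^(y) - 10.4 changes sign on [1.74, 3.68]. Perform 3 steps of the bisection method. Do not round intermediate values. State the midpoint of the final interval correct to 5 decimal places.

f(1.740000) = -4.702657, f(3.680000) = 29.246394 (opposite signs)
step 1: m = 2.710000, f(m) = 4.629276 > 0 → root in [1.740000, 2.710000]
step 2: m = 2.225000, f(m) = -1.146517 < 0 → root in [2.225000, 2.710000]
step 3: m = 2.467500, f(m) = 1.392928 > 0 → root in [2.225000, 2.467500]
Midpoint of [2.225000, 2.467500] = 2.346250

2.34625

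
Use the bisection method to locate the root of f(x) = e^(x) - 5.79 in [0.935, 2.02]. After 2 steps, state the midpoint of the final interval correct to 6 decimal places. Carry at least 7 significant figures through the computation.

1.884375

f(0.935000) = -3.242787, f(2.020000) = 1.748325 (opposite signs)
step 1: m = 1.477500, f(m) = -1.408023 < 0 → root in [1.477500, 2.020000]
step 2: m = 1.748750, f(m) = -0.042586 < 0 → root in [1.748750, 2.020000]
Midpoint of [1.748750, 2.020000] = 1.884375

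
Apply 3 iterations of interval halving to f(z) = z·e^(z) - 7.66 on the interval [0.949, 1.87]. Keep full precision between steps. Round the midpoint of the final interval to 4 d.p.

f(0.949000) = -5.208614, f(1.870000) = 4.473114 (opposite signs)
step 1: m = 1.409500, f(m) = -1.889637 < 0 → root in [1.409500, 1.870000]
step 2: m = 1.639750, f(m) = 0.791076 > 0 → root in [1.409500, 1.639750]
step 3: m = 1.524625, f(m) = -0.656756 < 0 → root in [1.524625, 1.639750]
Midpoint of [1.524625, 1.639750] = 1.582187

1.5822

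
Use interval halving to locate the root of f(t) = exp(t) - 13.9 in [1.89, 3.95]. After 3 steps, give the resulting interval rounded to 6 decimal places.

f(1.890000) = -7.280631, f(3.950000) = 38.035367 (opposite signs)
step 1: m = 2.920000, f(m) = 4.641287 > 0 → root in [1.890000, 2.920000]
step 2: m = 2.405000, f(m) = -2.821570 < 0 → root in [2.405000, 2.920000]
step 3: m = 2.662500, f(m) = 0.432075 > 0 → root in [2.405000, 2.662500]

[2.405000, 2.662500]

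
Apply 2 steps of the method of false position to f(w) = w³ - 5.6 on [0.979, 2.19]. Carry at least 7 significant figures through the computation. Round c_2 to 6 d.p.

1.731519

False-position update: c = (a·f(b) − b·f(a))/(f(b) − f(a)); replace the endpoint whose sign matches f(c).
f(0.979000) = -4.661686, f(2.190000) = 4.903459
step 1: c = 1.569195, f(c) = -1.736056 < 0 → new bracket [1.569195, 2.190000]
step 2: c = 1.731519, f(c) = -0.408632 < 0 → new bracket [1.731519, 2.190000]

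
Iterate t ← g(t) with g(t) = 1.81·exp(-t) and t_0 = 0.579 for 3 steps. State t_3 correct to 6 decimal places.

0.938948

t_1 = g(0.579000) = 1.014430
t_2 = g(1.014430) = 0.656322
t_3 = g(0.656322) = 0.938948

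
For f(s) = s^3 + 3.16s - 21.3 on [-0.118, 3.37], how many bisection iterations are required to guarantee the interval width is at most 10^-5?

19

Initial width b − a = 3.37 − -0.118 = 3.488000.
After n steps the width is (b−a)/2^n; need (b−a)/2^n ≤ 10^-5.
So n ≥ log₂(3.488000/10^-5) = log₂(348800.0000) ≈ 18.4120.
Hence n = 19.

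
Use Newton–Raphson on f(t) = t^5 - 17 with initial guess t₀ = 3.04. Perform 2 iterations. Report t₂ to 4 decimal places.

Newton update: t ← t − f(t)/f'(t).
f'(t) = 5t⁴
t_0 = 3.040000: f = 242.637799, f' = 427.035853 → t_1 = 3.040000 - (242.637799)/(427.035853) = 2.471809
t_1 = 2.471809: f = 75.273037, f' = 186.650800 → t_2 = 2.471809 - (75.273037)/(186.650800) = 2.068527

2.0685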